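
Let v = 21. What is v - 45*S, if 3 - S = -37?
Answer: -1779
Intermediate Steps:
S = 40 (S = 3 - 1*(-37) = 3 + 37 = 40)
v - 45*S = 21 - 45*40 = 21 - 1800 = -1779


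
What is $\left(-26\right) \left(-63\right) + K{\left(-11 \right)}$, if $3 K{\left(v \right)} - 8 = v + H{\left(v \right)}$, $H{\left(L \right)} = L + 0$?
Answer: $\frac{4900}{3} \approx 1633.3$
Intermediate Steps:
$H{\left(L \right)} = L$
$K{\left(v \right)} = \frac{8}{3} + \frac{2 v}{3}$ ($K{\left(v \right)} = \frac{8}{3} + \frac{v + v}{3} = \frac{8}{3} + \frac{2 v}{3}$)
$\left(-26\right) \left(-63\right) + K{\left(-11 \right)} = \left(-26\right) \left(-63\right) + \left(\frac{8}{3} + \frac{2}{3} \left(-11\right)\right) = 1638 + \left(\frac{8}{3} - \frac{22}{3}\right) = 1638 - \frac{14}{3} = \frac{4900}{3}$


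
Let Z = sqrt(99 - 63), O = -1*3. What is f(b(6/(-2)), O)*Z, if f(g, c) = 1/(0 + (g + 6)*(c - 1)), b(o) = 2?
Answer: -3/16 ≈ -0.18750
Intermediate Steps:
O = -3
Z = 6 (Z = sqrt(36) = 6)
f(g, c) = 1/((-1 + c)*(6 + g)) (f(g, c) = 1/(0 + (6 + g)*(-1 + c)) = 1/(0 + (-1 + c)*(6 + g)) = 1/((-1 + c)*(6 + g)))
f(b(6/(-2)), O)*Z = 6/(-6 - 1*2 + 6*(-3) - 3*2) = 6/(-6 - 2 - 18 - 6) = 6/(-32) = -1/32*6 = -3/16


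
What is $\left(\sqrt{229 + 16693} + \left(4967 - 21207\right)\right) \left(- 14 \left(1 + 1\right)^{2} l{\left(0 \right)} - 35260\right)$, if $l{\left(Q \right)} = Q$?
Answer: $572622400 - 35260 \sqrt{16922} \approx 5.6804 \cdot 10^{8}$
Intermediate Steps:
$\left(\sqrt{229 + 16693} + \left(4967 - 21207\right)\right) \left(- 14 \left(1 + 1\right)^{2} l{\left(0 \right)} - 35260\right) = \left(\sqrt{229 + 16693} + \left(4967 - 21207\right)\right) \left(- 14 \left(1 + 1\right)^{2} \cdot 0 - 35260\right) = \left(\sqrt{16922} - 16240\right) \left(- 14 \cdot 2^{2} \cdot 0 - 35260\right) = \left(-16240 + \sqrt{16922}\right) \left(\left(-14\right) 4 \cdot 0 - 35260\right) = \left(-16240 + \sqrt{16922}\right) \left(\left(-56\right) 0 - 35260\right) = \left(-16240 + \sqrt{16922}\right) \left(0 - 35260\right) = \left(-16240 + \sqrt{16922}\right) \left(-35260\right) = 572622400 - 35260 \sqrt{16922}$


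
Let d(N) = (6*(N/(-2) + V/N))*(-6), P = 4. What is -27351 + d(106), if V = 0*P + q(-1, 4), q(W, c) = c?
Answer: -1348551/53 ≈ -25444.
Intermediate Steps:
V = 4 (V = 0*4 + 4 = 0 + 4 = 4)
d(N) = -144/N + 18*N (d(N) = (6*(N/(-2) + 4/N))*(-6) = (6*(N*(-1/2) + 4/N))*(-6) = (6*(-N/2 + 4/N))*(-6) = (6*(4/N - N/2))*(-6) = (-3*N + 24/N)*(-6) = -144/N + 18*N)
-27351 + d(106) = -27351 + (-144/106 + 18*106) = -27351 + (-144*1/106 + 1908) = -27351 + (-72/53 + 1908) = -27351 + 101052/53 = -1348551/53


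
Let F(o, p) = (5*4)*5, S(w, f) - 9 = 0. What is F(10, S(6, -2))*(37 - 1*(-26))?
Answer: 6300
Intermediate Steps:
S(w, f) = 9 (S(w, f) = 9 + 0 = 9)
F(o, p) = 100 (F(o, p) = 20*5 = 100)
F(10, S(6, -2))*(37 - 1*(-26)) = 100*(37 - 1*(-26)) = 100*(37 + 26) = 100*63 = 6300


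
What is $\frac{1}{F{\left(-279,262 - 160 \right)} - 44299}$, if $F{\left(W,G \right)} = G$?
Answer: $- \frac{1}{44197} \approx -2.2626 \cdot 10^{-5}$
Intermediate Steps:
$\frac{1}{F{\left(-279,262 - 160 \right)} - 44299} = \frac{1}{\left(262 - 160\right) - 44299} = \frac{1}{102 - 44299} = \frac{1}{-44197} = - \frac{1}{44197}$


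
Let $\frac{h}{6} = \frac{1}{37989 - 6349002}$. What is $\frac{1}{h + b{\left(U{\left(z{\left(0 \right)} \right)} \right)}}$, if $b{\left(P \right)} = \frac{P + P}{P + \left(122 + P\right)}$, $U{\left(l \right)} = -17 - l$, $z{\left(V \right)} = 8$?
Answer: $- \frac{75732156}{52591847} \approx -1.44$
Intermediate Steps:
$h = - \frac{2}{2103671}$ ($h = \frac{6}{37989 - 6349002} = \frac{6}{-6311013} = 6 \left(- \frac{1}{6311013}\right) = - \frac{2}{2103671} \approx -9.5072 \cdot 10^{-7}$)
$b{\left(P \right)} = \frac{2 P}{122 + 2 P}$
$\frac{1}{h + b{\left(U{\left(z{\left(0 \right)} \right)} \right)}} = \frac{1}{- \frac{2}{2103671} + \frac{-17 - 8}{61 - 25}} = \frac{1}{- \frac{2}{2103671} - \frac{25}{61 - 25}} = \frac{1}{- \frac{2}{2103671} - \frac{25}{36}} = \frac{1}{- \frac{52591847}{75732156}} = - \frac{75732156}{52591847}$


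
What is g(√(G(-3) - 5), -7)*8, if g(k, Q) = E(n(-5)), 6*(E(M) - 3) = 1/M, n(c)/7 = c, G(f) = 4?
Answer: 2516/105 ≈ 23.962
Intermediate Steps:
n(c) = 7*c
E(M) = 3 + 1/(6*M)
g(k, Q) = 629/210 (g(k, Q) = 3 + 1/(6*((7*(-5)))) = 3 + (⅙)/(-35) = 3 + (⅙)*(-1/35) = 3 - 1/210 = 629/210)
g(√(G(-3) - 5), -7)*8 = (629/210)*8 = 2516/105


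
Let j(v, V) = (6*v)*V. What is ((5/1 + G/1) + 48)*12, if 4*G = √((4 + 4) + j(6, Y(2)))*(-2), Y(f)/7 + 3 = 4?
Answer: 636 - 12*√65 ≈ 539.25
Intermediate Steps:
Y(f) = 7 (Y(f) = -21 + 7*4 = -21 + 28 = 7)
j(v, V) = 6*V*v
G = -√65 (G = (√((4 + 4) + 6*7*6)*(-2))/4 = (√(8 + 252)*(-2))/4 = (√260*(-2))/4 = ((2*√65)*(-2))/4 = (-4*√65)/4 = -√65 ≈ -8.0623)
((5/1 + G/1) + 48)*12 = ((5/1 - √65/1) + 48)*12 = ((5*1 - √65*1) + 48)*12 = ((5 - √65) + 48)*12 = (53 - √65)*12 = 636 - 12*√65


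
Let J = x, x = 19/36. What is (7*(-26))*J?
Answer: -1729/18 ≈ -96.056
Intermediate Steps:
x = 19/36 (x = 19*(1/36) = 19/36 ≈ 0.52778)
J = 19/36 ≈ 0.52778
(7*(-26))*J = (7*(-26))*(19/36) = -182*19/36 = -1729/18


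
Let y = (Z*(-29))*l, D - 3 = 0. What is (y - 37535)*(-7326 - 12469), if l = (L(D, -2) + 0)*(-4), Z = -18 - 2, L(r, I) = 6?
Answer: 1018551725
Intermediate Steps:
D = 3 (D = 3 + 0 = 3)
Z = -20
l = -24 (l = (6 + 0)*(-4) = 6*(-4) = -24)
y = -13920 (y = -20*(-29)*(-24) = 580*(-24) = -13920)
(y - 37535)*(-7326 - 12469) = (-13920 - 37535)*(-7326 - 12469) = -51455*(-19795) = 1018551725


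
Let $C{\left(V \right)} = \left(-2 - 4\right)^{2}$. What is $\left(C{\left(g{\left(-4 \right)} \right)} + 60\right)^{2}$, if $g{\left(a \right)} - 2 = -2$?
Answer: $9216$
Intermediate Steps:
$g{\left(a \right)} = 0$ ($g{\left(a \right)} = 2 - 2 = 0$)
$C{\left(V \right)} = 36$ ($C{\left(V \right)} = \left(-6\right)^{2} = 36$)
$\left(C{\left(g{\left(-4 \right)} \right)} + 60\right)^{2} = \left(36 + 60\right)^{2} = 96^{2} = 9216$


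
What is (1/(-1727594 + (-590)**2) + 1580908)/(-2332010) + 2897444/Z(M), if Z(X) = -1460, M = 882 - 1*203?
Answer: -466212171894624491/234840547614620 ≈ -1985.2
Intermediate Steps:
M = 679 (M = 882 - 203 = 679)
(1/(-1727594 + (-590)**2) + 1580908)/(-2332010) + 2897444/Z(M) = (1/(-1727594 + (-590)**2) + 1580908)/(-2332010) + 2897444/(-1460) = (1/(-1727594 + 348100) + 1580908)*(-1/2332010) + 2897444*(-1/1460) = (1/(-1379494) + 1580908)*(-1/2332010) - 724361/365 = (-1/1379494 + 1580908)*(-1/2332010) - 724361/365 = (2180853100551/1379494)*(-1/2332010) - 724361/365 = -2180853100551/3216993802940 - 724361/365 = -466212171894624491/234840547614620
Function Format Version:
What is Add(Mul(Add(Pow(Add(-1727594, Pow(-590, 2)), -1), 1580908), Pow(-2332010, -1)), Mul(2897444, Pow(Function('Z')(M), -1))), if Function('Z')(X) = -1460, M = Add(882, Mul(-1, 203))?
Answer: Rational(-466212171894624491, 234840547614620) ≈ -1985.2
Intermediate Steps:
M = 679 (M = Add(882, -203) = 679)
Add(Mul(Add(Pow(Add(-1727594, Pow(-590, 2)), -1), 1580908), Pow(-2332010, -1)), Mul(2897444, Pow(Function('Z')(M), -1))) = Add(Mul(Add(Pow(Add(-1727594, Pow(-590, 2)), -1), 1580908), Pow(-2332010, -1)), Mul(2897444, Pow(-1460, -1))) = Add(Mul(Add(Pow(Add(-1727594, 348100), -1), 1580908), Rational(-1, 2332010)), Mul(2897444, Rational(-1, 1460))) = Add(Mul(Add(Pow(-1379494, -1), 1580908), Rational(-1, 2332010)), Rational(-724361, 365)) = Add(Mul(Add(Rational(-1, 1379494), 1580908), Rational(-1, 2332010)), Rational(-724361, 365)) = Add(Mul(Rational(2180853100551, 1379494), Rational(-1, 2332010)), Rational(-724361, 365)) = Add(Rational(-2180853100551, 3216993802940), Rational(-724361, 365)) = Rational(-466212171894624491, 234840547614620)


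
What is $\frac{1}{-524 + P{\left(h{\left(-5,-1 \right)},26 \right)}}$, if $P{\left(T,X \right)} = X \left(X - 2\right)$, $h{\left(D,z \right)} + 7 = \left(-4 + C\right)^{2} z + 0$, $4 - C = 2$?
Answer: $\frac{1}{100} \approx 0.01$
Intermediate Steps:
$C = 2$ ($C = 4 - 2 = 2$)
$h{\left(D,z \right)} = -7 + 4 z$ ($h{\left(D,z \right)} = -7 + \left(\left(-4 + 2\right)^{2} z + 0\right) = -7 + \left(\left(-2\right)^{2} z + 0\right) = -7 + \left(4 z + 0\right) = -7 + 4 z$)
$P{\left(T,X \right)} = X \left(-2 + X\right)$
$\frac{1}{-524 + P{\left(h{\left(-5,-1 \right)},26 \right)}} = \frac{1}{-524 + 26 \left(-2 + 26\right)} = \frac{1}{-524 + 26 \cdot 24} = \frac{1}{-524 + 624} = \frac{1}{100}$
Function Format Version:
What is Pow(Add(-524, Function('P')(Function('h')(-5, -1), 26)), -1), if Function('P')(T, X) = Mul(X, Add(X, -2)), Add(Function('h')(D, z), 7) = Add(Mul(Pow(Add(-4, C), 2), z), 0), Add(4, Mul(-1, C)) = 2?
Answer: Rational(1, 100) ≈ 0.010000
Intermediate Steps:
C = 2 (C = Add(4, Mul(-1, 2)) = Add(4, -2) = 2)
Function('h')(D, z) = Add(-7, Mul(4, z)) (Function('h')(D, z) = Add(-7, Add(Mul(Pow(Add(-4, 2), 2), z), 0)) = Add(-7, Add(Mul(Pow(-2, 2), z), 0)) = Add(-7, Add(Mul(4, z), 0)) = Add(-7, Mul(4, z)))
Function('P')(T, X) = Mul(X, Add(-2, X))
Pow(Add(-524, Function('P')(Function('h')(-5, -1), 26)), -1) = Pow(Add(-524, Mul(26, Add(-2, 26))), -1) = Pow(Add(-524, Mul(26, 24)), -1) = Pow(Add(-524, 624), -1) = Pow(100, -1) = Rational(1, 100)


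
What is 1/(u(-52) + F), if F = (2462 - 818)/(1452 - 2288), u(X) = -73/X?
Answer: -10868/6115 ≈ -1.7773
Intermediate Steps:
F = -411/209 (F = 1644/(-836) = 1644*(-1/836) = -411/209 ≈ -1.9665)
1/(u(-52) + F) = 1/(-73/(-52) - 411/209) = 1/(-73*(-1/52) - 411/209) = 1/(73/52 - 411/209) = 1/(-6115/10868) = -10868/6115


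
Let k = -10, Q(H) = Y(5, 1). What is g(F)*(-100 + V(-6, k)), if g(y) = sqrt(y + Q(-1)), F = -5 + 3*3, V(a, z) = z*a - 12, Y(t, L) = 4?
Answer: -104*sqrt(2) ≈ -147.08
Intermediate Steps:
Q(H) = 4
V(a, z) = -12 + a*z (V(a, z) = a*z - 12 = -12 + a*z)
F = 4 (F = -5 + 9 = 4)
g(y) = sqrt(4 + y) (g(y) = sqrt(y + 4) = sqrt(4 + y))
g(F)*(-100 + V(-6, k)) = sqrt(4 + 4)*(-100 + (-12 - 6*(-10))) = sqrt(8)*(-100 + (-12 + 60)) = (2*sqrt(2))*(-100 + 48) = (2*sqrt(2))*(-52) = -104*sqrt(2)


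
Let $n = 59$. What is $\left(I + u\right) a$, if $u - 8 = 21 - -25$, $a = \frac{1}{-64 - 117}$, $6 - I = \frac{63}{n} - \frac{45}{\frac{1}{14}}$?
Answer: $- \frac{40647}{10679} \approx -3.8063$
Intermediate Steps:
$I = \frac{37461}{59}$ ($I = 6 - \left(\frac{63}{59} - \frac{45}{\frac{1}{14}}\right) = 6 - \left(63 \cdot \frac{1}{59} - 45 \frac{1}{\frac{1}{14}}\right) = 6 - \left(\frac{63}{59} - 630\right) = 6 - - \frac{37107}{59} = 6 + \frac{37107}{59} = \frac{37461}{59} \approx 634.93$)
$a = - \frac{1}{181}$ ($a = \frac{1}{-181} = - \frac{1}{181} \approx -0.0055249$)
$u = 54$ ($u = 8 + \left(21 - -25\right) = 8 + \left(21 + 25\right) = 8 + 46 = 54$)
$\left(I + u\right) a = \left(\frac{37461}{59} + 54\right) \left(- \frac{1}{181}\right) = \frac{40647}{59} \left(- \frac{1}{181}\right) = - \frac{40647}{10679}$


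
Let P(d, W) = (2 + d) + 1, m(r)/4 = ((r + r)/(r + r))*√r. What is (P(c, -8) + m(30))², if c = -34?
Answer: 1441 - 248*√30 ≈ 82.648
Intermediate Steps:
m(r) = 4*√r (m(r) = 4*(((r + r)/(r + r))*√r) = 4*(((2*r)/((2*r)))*√r) = 4*(((2*r)*(1/(2*r)))*√r) = 4*(1*√r) = 4*√r)
P(d, W) = 3 + d
(P(c, -8) + m(30))² = ((3 - 34) + 4*√30)² = (-31 + 4*√30)²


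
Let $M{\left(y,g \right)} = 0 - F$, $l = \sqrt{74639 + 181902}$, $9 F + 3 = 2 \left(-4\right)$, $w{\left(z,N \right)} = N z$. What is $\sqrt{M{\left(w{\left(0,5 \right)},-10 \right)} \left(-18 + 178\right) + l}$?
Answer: $\frac{\sqrt{1760 + 9 \sqrt{256541}}}{3} \approx 26.496$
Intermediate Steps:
$F = - \frac{11}{9}$ ($F = - \frac{1}{3} + \frac{2 \left(-4\right)}{9} = - \frac{1}{3} + \frac{1}{9} \left(-8\right) = - \frac{1}{3} - \frac{8}{9} = - \frac{11}{9} \approx -1.2222$)
$l = \sqrt{256541} \approx 506.5$
$M{\left(y,g \right)} = \frac{11}{9}$ ($M{\left(y,g \right)} = 0 - - \frac{11}{9} = 0 + \frac{11}{9} = \frac{11}{9}$)
$\sqrt{M{\left(w{\left(0,5 \right)},-10 \right)} \left(-18 + 178\right) + l} = \sqrt{\frac{11 \left(-18 + 178\right)}{9} + \sqrt{256541}} = \sqrt{\frac{11}{9} \cdot 160 + \sqrt{256541}} = \sqrt{\frac{1760}{9} + \sqrt{256541}}$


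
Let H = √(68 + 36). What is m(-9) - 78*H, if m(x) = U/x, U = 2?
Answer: -2/9 - 156*√26 ≈ -795.67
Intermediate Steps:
m(x) = 2/x
H = 2*√26 (H = √104 = 2*√26 ≈ 10.198)
m(-9) - 78*H = 2/(-9) - 156*√26 = 2*(-⅑) - 156*√26 = -2/9 - 156*√26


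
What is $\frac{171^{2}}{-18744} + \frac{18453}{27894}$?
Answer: $- \frac{26098079}{29046952} \approx -0.89848$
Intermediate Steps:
$\frac{171^{2}}{-18744} + \frac{18453}{27894} = 29241 \left(- \frac{1}{18744}\right) + 18453 \cdot \frac{1}{27894} = - \frac{9747}{6248} + \frac{6151}{9298} = - \frac{26098079}{29046952}$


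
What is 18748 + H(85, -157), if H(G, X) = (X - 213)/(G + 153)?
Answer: 2230827/119 ≈ 18746.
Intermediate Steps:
H(G, X) = (-213 + X)/(153 + G)
18748 + H(85, -157) = 18748 + (-213 - 157)/(153 + 85) = 18748 - 370/238 = 18748 + (1/238)*(-370) = 18748 - 185/119 = 2230827/119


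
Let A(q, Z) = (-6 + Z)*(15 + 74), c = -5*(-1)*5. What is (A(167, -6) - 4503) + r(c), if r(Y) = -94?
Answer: -5665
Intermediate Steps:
c = 25 (c = 5*5 = 25)
A(q, Z) = -534 + 89*Z (A(q, Z) = (-6 + Z)*89 = -534 + 89*Z)
(A(167, -6) - 4503) + r(c) = ((-534 + 89*(-6)) - 4503) - 94 = ((-534 - 534) - 4503) - 94 = (-1068 - 4503) - 94 = -5571 - 94 = -5665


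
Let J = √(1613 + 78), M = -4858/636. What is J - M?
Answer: 2429/318 + √1691 ≈ 48.760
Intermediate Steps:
M = -2429/318 (M = -4858*1/636 = -2429/318 ≈ -7.6384)
J = √1691 ≈ 41.122
J - M = √1691 - 1*(-2429/318) = √1691 + 2429/318 = 2429/318 + √1691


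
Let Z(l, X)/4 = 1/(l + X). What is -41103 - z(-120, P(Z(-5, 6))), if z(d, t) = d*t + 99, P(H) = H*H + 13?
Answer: -37722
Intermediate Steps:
Z(l, X) = 4/(X + l) (Z(l, X) = 4/(l + X) = 4/(X + l))
P(H) = 13 + H² (P(H) = H² + 13 = 13 + H²)
z(d, t) = 99 + d*t
-41103 - z(-120, P(Z(-5, 6))) = -41103 - (99 - 120*(13 + (4/(6 - 5))²)) = -41103 - (99 - 120*(13 + (4/1)²)) = -41103 - (99 - 120*(13 + (4*1)²)) = -41103 - (99 - 120*(13 + 4²)) = -41103 - (99 - 120*(13 + 16)) = -41103 - (99 - 120*29) = -41103 - (99 - 3480) = -41103 - 1*(-3381) = -41103 + 3381 = -37722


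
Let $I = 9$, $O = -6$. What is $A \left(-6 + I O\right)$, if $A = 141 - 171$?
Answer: $1800$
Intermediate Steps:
$A = -30$
$A \left(-6 + I O\right) = - 30 \left(-6 + 9 \left(-6\right)\right) = - 30 \left(-6 - 54\right) = \left(-30\right) \left(-60\right) = 1800$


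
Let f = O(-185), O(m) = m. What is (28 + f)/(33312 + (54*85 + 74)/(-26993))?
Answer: -4237901/899186152 ≈ -0.0047130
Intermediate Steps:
f = -185
(28 + f)/(33312 + (54*85 + 74)/(-26993)) = (28 - 185)/(33312 + (54*85 + 74)/(-26993)) = -157/(33312 + (4590 + 74)*(-1/26993)) = -157/(33312 + 4664*(-1/26993)) = -157/(33312 - 4664/26993) = -157/899186152/26993 = -157*26993/899186152 = -4237901/899186152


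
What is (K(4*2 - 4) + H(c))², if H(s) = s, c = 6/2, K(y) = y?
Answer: 49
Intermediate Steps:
c = 3 (c = 6*(½) = 3)
(K(4*2 - 4) + H(c))² = ((4*2 - 4) + 3)² = ((8 - 4) + 3)² = (4 + 3)² = 7² = 49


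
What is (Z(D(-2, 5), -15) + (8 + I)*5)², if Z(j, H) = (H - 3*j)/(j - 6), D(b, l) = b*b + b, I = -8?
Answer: 441/16 ≈ 27.563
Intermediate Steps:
D(b, l) = b + b² (D(b, l) = b² + b = b + b²)
Z(j, H) = (H - 3*j)/(-6 + j)
(Z(D(-2, 5), -15) + (8 + I)*5)² = ((-15 - (-6)*(1 - 2))/(-6 - 2*(1 - 2)) + (8 - 8)*5)² = ((-15 - (-6)*(-1))/(-6 - 2*(-1)) + 0*5)² = ((-15 - 3*2)/(-6 + 2) + 0)² = ((-15 - 6)/(-4) + 0)² = (-¼*(-21) + 0)² = (21/4 + 0)² = (21/4)² = 441/16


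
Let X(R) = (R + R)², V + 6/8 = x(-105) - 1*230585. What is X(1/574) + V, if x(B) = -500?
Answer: -76137208563/329476 ≈ -2.3109e+5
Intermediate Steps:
V = -924343/4 (V = -¾ + (-500 - 1*230585) = -¾ + (-500 - 230585) = -¾ - 231085 = -924343/4 ≈ -2.3109e+5)
X(R) = 4*R² (X(R) = (2*R)² = 4*R²)
X(1/574) + V = 4*(1/574)² - 924343/4 = 4*(1/329476) - 924343/4 = 1/82369 - 924343/4 = -76137208563/329476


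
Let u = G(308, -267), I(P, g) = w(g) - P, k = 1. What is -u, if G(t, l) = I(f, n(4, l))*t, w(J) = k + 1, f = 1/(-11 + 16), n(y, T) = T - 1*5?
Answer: -2772/5 ≈ -554.40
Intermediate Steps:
n(y, T) = -5 + T (n(y, T) = T - 5 = -5 + T)
f = ⅕ (f = 1/5 = ⅕ ≈ 0.20000)
w(J) = 2 (w(J) = 1 + 1 = 2)
I(P, g) = 2 - P
G(t, l) = 9*t/5 (G(t, l) = (2 - 1*⅕)*t = (2 - ⅕)*t = 9*t/5)
u = 2772/5 (u = (9/5)*308 = 2772/5 ≈ 554.40)
-u = -1*2772/5 = -2772/5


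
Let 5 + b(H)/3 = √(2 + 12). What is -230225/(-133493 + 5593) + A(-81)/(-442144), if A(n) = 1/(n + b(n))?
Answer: 192769743353/107091974580 + √14/1339696320 ≈ 1.8000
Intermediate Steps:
b(H) = -15 + 3*√14 (b(H) = -15 + 3*√(2 + 12) = -15 + 3*√14)
A(n) = 1/(-15 + n + 3*√14) (A(n) = 1/(n + (-15 + 3*√14)) = 1/(-15 + n + 3*√14))
-230225/(-133493 + 5593) + A(-81)/(-442144) = -230225/(-133493 + 5593) + 1/(-15 - 81 + 3*√14*(-442144)) = -230225/(-127900) - 1/442144/(-96 + 3*√14) = -230225*(-1/127900) - 1/(442144*(-96 + 3*√14)) = 9209/5116 - 1/(442144*(-96 + 3*√14))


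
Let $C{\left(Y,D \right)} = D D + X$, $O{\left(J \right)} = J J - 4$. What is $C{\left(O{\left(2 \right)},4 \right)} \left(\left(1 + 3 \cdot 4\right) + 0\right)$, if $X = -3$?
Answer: $169$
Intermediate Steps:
$O{\left(J \right)} = -4 + J^{2}$ ($O{\left(J \right)} = J^{2} - 4 = -4 + J^{2}$)
$C{\left(Y,D \right)} = -3 + D^{2}$ ($C{\left(Y,D \right)} = D D - 3 = D^{2} - 3 = -3 + D^{2}$)
$C{\left(O{\left(2 \right)},4 \right)} \left(\left(1 + 3 \cdot 4\right) + 0\right) = \left(-3 + 4^{2}\right) \left(\left(1 + 3 \cdot 4\right) + 0\right) = \left(-3 + 16\right) \left(\left(1 + 12\right) + 0\right) = 13 \left(13 + 0\right) = 13 \cdot 13 = 169$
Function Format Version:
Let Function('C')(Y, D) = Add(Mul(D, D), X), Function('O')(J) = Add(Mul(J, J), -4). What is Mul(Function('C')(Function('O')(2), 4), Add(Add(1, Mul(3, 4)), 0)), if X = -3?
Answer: 169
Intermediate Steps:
Function('O')(J) = Add(-4, Pow(J, 2)) (Function('O')(J) = Add(Pow(J, 2), -4) = Add(-4, Pow(J, 2)))
Function('C')(Y, D) = Add(-3, Pow(D, 2)) (Function('C')(Y, D) = Add(Mul(D, D), -3) = Add(Pow(D, 2), -3) = Add(-3, Pow(D, 2)))
Mul(Function('C')(Function('O')(2), 4), Add(Add(1, Mul(3, 4)), 0)) = Mul(Add(-3, Pow(4, 2)), Add(Add(1, Mul(3, 4)), 0)) = Mul(Add(-3, 16), Add(Add(1, 12), 0)) = Mul(13, Add(13, 0)) = Mul(13, 13) = 169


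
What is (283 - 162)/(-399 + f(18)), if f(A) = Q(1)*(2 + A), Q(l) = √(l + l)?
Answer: -48279/158401 - 2420*√2/158401 ≈ -0.32640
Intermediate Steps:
Q(l) = √2*√l (Q(l) = √(2*l) = √2*√l)
f(A) = √2*(2 + A) (f(A) = (√2*√1)*(2 + A) = (√2*1)*(2 + A) = √2*(2 + A))
(283 - 162)/(-399 + f(18)) = (283 - 162)/(-399 + √2*(2 + 18)) = 121/(-399 + √2*20) = 121/(-399 + 20*√2)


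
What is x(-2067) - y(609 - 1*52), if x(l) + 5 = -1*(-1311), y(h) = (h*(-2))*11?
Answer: 13560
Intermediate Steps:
y(h) = -22*h (y(h) = -2*h*11 = -22*h)
x(l) = 1306 (x(l) = -5 - 1*(-1311) = -5 + 1311 = 1306)
x(-2067) - y(609 - 1*52) = 1306 - (-22)*(609 - 1*52) = 1306 - (-22)*(609 - 52) = 1306 - (-22)*557 = 1306 - 1*(-12254) = 1306 + 12254 = 13560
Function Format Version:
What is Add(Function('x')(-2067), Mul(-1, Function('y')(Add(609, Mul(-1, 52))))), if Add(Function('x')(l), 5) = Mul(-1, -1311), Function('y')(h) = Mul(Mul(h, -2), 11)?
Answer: 13560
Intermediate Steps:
Function('y')(h) = Mul(-22, h) (Function('y')(h) = Mul(Mul(-2, h), 11) = Mul(-22, h))
Function('x')(l) = 1306 (Function('x')(l) = Add(-5, Mul(-1, -1311)) = Add(-5, 1311) = 1306)
Add(Function('x')(-2067), Mul(-1, Function('y')(Add(609, Mul(-1, 52))))) = Add(1306, Mul(-1, Mul(-22, Add(609, Mul(-1, 52))))) = Add(1306, Mul(-1, Mul(-22, Add(609, -52)))) = Add(1306, Mul(-1, Mul(-22, 557))) = Add(1306, Mul(-1, -12254)) = Add(1306, 12254) = 13560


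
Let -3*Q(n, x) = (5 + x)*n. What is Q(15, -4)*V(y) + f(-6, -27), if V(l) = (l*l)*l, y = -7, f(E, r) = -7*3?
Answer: 1694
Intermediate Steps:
Q(n, x) = -n*(5 + x)/3 (Q(n, x) = -(5 + x)*n/3 = -n*(5 + x)/3)
f(E, r) = -21
V(l) = l**3 (V(l) = l**2*l = l**3)
Q(15, -4)*V(y) + f(-6, -27) = -1/3*15*(5 - 4)*(-7)**3 - 21 = -1/3*15*1*(-343) - 21 = -5*(-343) - 21 = 1715 - 21 = 1694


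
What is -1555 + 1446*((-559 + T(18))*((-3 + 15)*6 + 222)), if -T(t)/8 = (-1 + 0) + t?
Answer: -295462735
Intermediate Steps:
T(t) = 8 - 8*t (T(t) = -8*((-1 + 0) + t) = -8*(-1 + t) = 8 - 8*t)
-1555 + 1446*((-559 + T(18))*((-3 + 15)*6 + 222)) = -1555 + 1446*((-559 + (8 - 8*18))*((-3 + 15)*6 + 222)) = -1555 + 1446*((-559 + (8 - 144))*(12*6 + 222)) = -1555 + 1446*((-559 - 136)*(72 + 222)) = -1555 + 1446*(-695*294) = -1555 + 1446*(-204330) = -1555 - 295461180 = -295462735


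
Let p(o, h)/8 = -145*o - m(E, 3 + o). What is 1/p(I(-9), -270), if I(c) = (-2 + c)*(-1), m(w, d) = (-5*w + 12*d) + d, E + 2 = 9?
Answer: -1/13936 ≈ -7.1757e-5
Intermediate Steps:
E = 7 (E = -2 + 9 = 7)
m(w, d) = -5*w + 13*d
I(c) = 2 - c
p(o, h) = -32 - 1264*o (p(o, h) = 8*(-145*o - (-5*7 + 13*(3 + o))) = 8*(-145*o - (-35 + (39 + 13*o))) = 8*(-145*o - (4 + 13*o)) = 8*(-145*o + (-4 - 13*o)) = 8*(-4 - 158*o) = -32 - 1264*o)
1/p(I(-9), -270) = 1/(-32 - 1264*(2 - 1*(-9))) = 1/(-32 - 1264*(2 + 9)) = 1/(-32 - 1264*11) = 1/(-32 - 13904) = 1/(-13936) = -1/13936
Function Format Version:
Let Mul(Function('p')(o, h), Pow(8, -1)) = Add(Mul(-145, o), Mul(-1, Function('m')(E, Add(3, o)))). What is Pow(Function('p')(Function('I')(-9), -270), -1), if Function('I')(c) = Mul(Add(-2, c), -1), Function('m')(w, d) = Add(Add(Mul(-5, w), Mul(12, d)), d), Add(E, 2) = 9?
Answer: Rational(-1, 13936) ≈ -7.1757e-5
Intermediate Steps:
E = 7 (E = Add(-2, 9) = 7)
Function('m')(w, d) = Add(Mul(-5, w), Mul(13, d))
Function('I')(c) = Add(2, Mul(-1, c))
Function('p')(o, h) = Add(-32, Mul(-1264, o)) (Function('p')(o, h) = Mul(8, Add(Mul(-145, o), Mul(-1, Add(Mul(-5, 7), Mul(13, Add(3, o)))))) = Mul(8, Add(Mul(-145, o), Mul(-1, Add(-35, Add(39, Mul(13, o)))))) = Mul(8, Add(Mul(-145, o), Mul(-1, Add(4, Mul(13, o))))) = Mul(8, Add(Mul(-145, o), Add(-4, Mul(-13, o)))) = Mul(8, Add(-4, Mul(-158, o))) = Add(-32, Mul(-1264, o)))
Pow(Function('p')(Function('I')(-9), -270), -1) = Pow(Add(-32, Mul(-1264, Add(2, Mul(-1, -9)))), -1) = Pow(Add(-32, Mul(-1264, Add(2, 9))), -1) = Pow(Add(-32, Mul(-1264, 11)), -1) = Pow(Add(-32, -13904), -1) = Pow(-13936, -1) = Rational(-1, 13936)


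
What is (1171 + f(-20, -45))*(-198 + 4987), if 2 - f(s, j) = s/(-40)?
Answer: 11230205/2 ≈ 5.6151e+6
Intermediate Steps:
f(s, j) = 2 + s/40 (f(s, j) = 2 - s/(-40) = 2 - s*(-1)/40 = 2 - (-1)*s/40 = 2 + s/40)
(1171 + f(-20, -45))*(-198 + 4987) = (1171 + (2 + (1/40)*(-20)))*(-198 + 4987) = (1171 + (2 - ½))*4789 = (1171 + 3/2)*4789 = (2345/2)*4789 = 11230205/2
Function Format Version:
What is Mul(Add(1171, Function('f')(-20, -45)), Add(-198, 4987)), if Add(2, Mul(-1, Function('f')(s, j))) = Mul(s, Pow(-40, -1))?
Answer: Rational(11230205, 2) ≈ 5.6151e+6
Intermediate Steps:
Function('f')(s, j) = Add(2, Mul(Rational(1, 40), s)) (Function('f')(s, j) = Add(2, Mul(-1, Mul(s, Pow(-40, -1)))) = Add(2, Mul(-1, Mul(s, Rational(-1, 40)))) = Add(2, Mul(-1, Mul(Rational(-1, 40), s))) = Add(2, Mul(Rational(1, 40), s)))
Mul(Add(1171, Function('f')(-20, -45)), Add(-198, 4987)) = Mul(Add(1171, Add(2, Mul(Rational(1, 40), -20))), Add(-198, 4987)) = Mul(Add(1171, Add(2, Rational(-1, 2))), 4789) = Mul(Add(1171, Rational(3, 2)), 4789) = Mul(Rational(2345, 2), 4789) = Rational(11230205, 2)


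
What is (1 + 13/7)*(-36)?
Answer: -720/7 ≈ -102.86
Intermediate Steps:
(1 + 13/7)*(-36) = (20/7)*(-36) = -720/7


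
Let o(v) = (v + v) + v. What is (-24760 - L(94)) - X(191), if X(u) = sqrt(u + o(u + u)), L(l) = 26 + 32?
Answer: -24818 - sqrt(1337) ≈ -24855.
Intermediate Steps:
L(l) = 58
o(v) = 3*v (o(v) = 2*v + v = 3*v)
X(u) = sqrt(7)*sqrt(u) (X(u) = sqrt(u + 3*(u + u)) = sqrt(u + 3*(2*u)) = sqrt(u + 6*u) = sqrt(7*u) = sqrt(7)*sqrt(u))
(-24760 - L(94)) - X(191) = (-24760 - 1*58) - sqrt(7)*sqrt(191) = (-24760 - 58) - sqrt(1337) = -24818 - sqrt(1337)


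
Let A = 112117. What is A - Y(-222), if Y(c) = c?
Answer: 112339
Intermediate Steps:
A - Y(-222) = 112117 - 1*(-222) = 112117 + 222 = 112339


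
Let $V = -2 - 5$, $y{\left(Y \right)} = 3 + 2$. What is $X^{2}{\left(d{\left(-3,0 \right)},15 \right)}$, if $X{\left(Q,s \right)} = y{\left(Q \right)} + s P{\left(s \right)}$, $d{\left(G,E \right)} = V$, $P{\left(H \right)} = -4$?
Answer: $3025$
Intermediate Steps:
$y{\left(Y \right)} = 5$
$V = -7$
$d{\left(G,E \right)} = -7$
$X{\left(Q,s \right)} = 5 - 4 s$ ($X{\left(Q,s \right)} = 5 + s \left(-4\right) = 5 - 4 s$)
$X^{2}{\left(d{\left(-3,0 \right)},15 \right)} = \left(5 - 60\right)^{2} = \left(-55\right)^{2} = 3025$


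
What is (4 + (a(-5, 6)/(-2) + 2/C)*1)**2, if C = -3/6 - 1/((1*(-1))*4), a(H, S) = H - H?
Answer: 16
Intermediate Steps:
a(H, S) = 0
C = -1/4 (C = -3*1/6 - 1/((-1*4)) = -1/2 - 1/(-4) = -1/2 - 1*(-1/4) = -1/2 + 1/4 = -1/4 ≈ -0.25000)
(4 + (a(-5, 6)/(-2) + 2/C)*1)**2 = (4 + (0/(-2) + 2/(-1/4))*1)**2 = (4 + (0*(-1/2) + 2*(-4))*1)**2 = (4 + (0 - 8)*1)**2 = (4 - 8*1)**2 = (4 - 8)**2 = (-4)**2 = 16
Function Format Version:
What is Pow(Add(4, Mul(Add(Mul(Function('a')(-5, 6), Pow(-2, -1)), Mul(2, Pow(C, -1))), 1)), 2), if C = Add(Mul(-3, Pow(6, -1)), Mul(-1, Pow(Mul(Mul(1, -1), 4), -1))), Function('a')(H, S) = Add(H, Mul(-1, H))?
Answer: 16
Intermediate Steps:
Function('a')(H, S) = 0
C = Rational(-1, 4) (C = Add(Mul(-3, Rational(1, 6)), Mul(-1, Pow(Mul(-1, 4), -1))) = Add(Rational(-1, 2), Mul(-1, Pow(-4, -1))) = Add(Rational(-1, 2), Mul(-1, Rational(-1, 4))) = Add(Rational(-1, 2), Rational(1, 4)) = Rational(-1, 4) ≈ -0.25000)
Pow(Add(4, Mul(Add(Mul(Function('a')(-5, 6), Pow(-2, -1)), Mul(2, Pow(C, -1))), 1)), 2) = Pow(Add(4, Mul(Add(Mul(0, Pow(-2, -1)), Mul(2, Pow(Rational(-1, 4), -1))), 1)), 2) = Pow(Add(4, Mul(Add(Mul(0, Rational(-1, 2)), Mul(2, -4)), 1)), 2) = Pow(Add(4, Mul(Add(0, -8), 1)), 2) = Pow(Add(4, Mul(-8, 1)), 2) = Pow(Add(4, -8), 2) = Pow(-4, 2) = 16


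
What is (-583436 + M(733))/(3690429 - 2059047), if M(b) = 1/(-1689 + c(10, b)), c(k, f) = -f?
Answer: -471027331/1317069068 ≈ -0.35763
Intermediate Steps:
M(b) = 1/(-1689 - b)
(-583436 + M(733))/(3690429 - 2059047) = (-583436 - 1/(1689 + 733))/(3690429 - 2059047) = (-583436 - 1/2422)/1631382 = (-583436 - 1*1/2422)*(1/1631382) = (-583436 - 1/2422)*(1/1631382) = -1413081993/2422*1/1631382 = -471027331/1317069068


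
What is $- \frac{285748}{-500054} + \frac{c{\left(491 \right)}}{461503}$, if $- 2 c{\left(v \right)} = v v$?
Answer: $\frac{71596800057}{230776421162} \approx 0.31024$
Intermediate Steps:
$c{\left(v \right)} = - \frac{v^{2}}{2}$ ($c{\left(v \right)} = - \frac{v v}{2} = - \frac{v^{2}}{2}$)
$- \frac{285748}{-500054} + \frac{c{\left(491 \right)}}{461503} = - \frac{285748}{-500054} + \frac{\left(- \frac{1}{2}\right) 491^{2}}{461503} = \left(-285748\right) \left(- \frac{1}{500054}\right) + \left(- \frac{1}{2}\right) 241081 \cdot \frac{1}{461503} = \frac{142874}{250027} - \frac{241081}{923006} = \frac{71596800057}{230776421162}$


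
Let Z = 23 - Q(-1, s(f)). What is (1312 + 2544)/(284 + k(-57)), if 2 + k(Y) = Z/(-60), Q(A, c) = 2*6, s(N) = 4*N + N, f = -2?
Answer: 231360/16909 ≈ 13.683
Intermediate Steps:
s(N) = 5*N
Q(A, c) = 12
Z = 11 (Z = 23 - 1*12 = 23 - 12 = 11)
k(Y) = -131/60 (k(Y) = -2 + 11/(-60) = -2 + 11*(-1/60) = -2 - 11/60 = -131/60)
(1312 + 2544)/(284 + k(-57)) = (1312 + 2544)/(284 - 131/60) = 3856/(16909/60) = 3856*(60/16909) = 231360/16909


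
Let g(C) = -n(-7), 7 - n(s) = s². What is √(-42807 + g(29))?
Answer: I*√42765 ≈ 206.8*I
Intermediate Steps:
n(s) = 7 - s²
g(C) = 42 (g(C) = -(7 - 1*(-7)²) = -(7 - 1*49) = -(7 - 49) = -1*(-42) = 42)
√(-42807 + g(29)) = √(-42807 + 42) = √(-42765) = I*√42765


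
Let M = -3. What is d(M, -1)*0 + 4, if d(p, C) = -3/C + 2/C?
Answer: 4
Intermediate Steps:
d(p, C) = -1/C
d(M, -1)*0 + 4 = -1/(-1)*0 + 4 = -1*(-1)*0 + 4 = 1*0 + 4 = 0 + 4 = 4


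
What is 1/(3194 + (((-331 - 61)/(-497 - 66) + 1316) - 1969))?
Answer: 563/1430975 ≈ 0.00039344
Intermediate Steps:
1/(3194 + (((-331 - 61)/(-497 - 66) + 1316) - 1969)) = 1/(3194 + ((-392/(-563) + 1316) - 1969)) = 1/(3194 + ((-392*(-1/563) + 1316) - 1969)) = 1/(3194 + ((392/563 + 1316) - 1969)) = 1/(3194 + (741300/563 - 1969)) = 1/(3194 - 367247/563) = 1/(1430975/563) = 563/1430975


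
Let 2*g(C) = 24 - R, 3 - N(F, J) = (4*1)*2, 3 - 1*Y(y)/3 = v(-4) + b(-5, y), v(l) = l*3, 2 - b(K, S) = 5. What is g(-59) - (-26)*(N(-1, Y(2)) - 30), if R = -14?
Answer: -891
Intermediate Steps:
b(K, S) = -3 (b(K, S) = 2 - 1*5 = 2 - 5 = -3)
v(l) = 3*l
Y(y) = 54 (Y(y) = 9 - 3*(3*(-4) - 3) = 9 - 3*(-12 - 3) = 9 - 3*(-15) = 9 + 45 = 54)
N(F, J) = -5 (N(F, J) = 3 - 4*1*2 = 3 - 4*2 = 3 - 1*8 = 3 - 8 = -5)
g(C) = 19 (g(C) = (24 - 1*(-14))/2 = (24 + 14)/2 = (1/2)*38 = 19)
g(-59) - (-26)*(N(-1, Y(2)) - 30) = 19 - (-26)*(-5 - 30) = 19 - (-26)*(-35) = 19 - 1*910 = 19 - 910 = -891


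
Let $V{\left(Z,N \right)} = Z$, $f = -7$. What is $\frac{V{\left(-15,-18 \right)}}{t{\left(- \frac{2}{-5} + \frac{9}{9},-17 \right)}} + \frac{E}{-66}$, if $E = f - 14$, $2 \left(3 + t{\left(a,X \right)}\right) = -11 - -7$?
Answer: $\frac{73}{22} \approx 3.3182$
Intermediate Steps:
$t{\left(a,X \right)} = -5$ ($t{\left(a,X \right)} = -3 + \frac{-11 - -7}{2} = -3 + \frac{-11 + 7}{2} = -3 + \frac{1}{2} \left(-4\right) = -3 - 2 = -5$)
$E = -21$ ($E = -7 - 14 = -21$)
$\frac{V{\left(-15,-18 \right)}}{t{\left(- \frac{2}{-5} + \frac{9}{9},-17 \right)}} + \frac{E}{-66} = - \frac{15}{-5} - \frac{21}{-66} = \left(-15\right) \left(- \frac{1}{5}\right) - - \frac{7}{22} = 3 + \frac{7}{22} = \frac{73}{22}$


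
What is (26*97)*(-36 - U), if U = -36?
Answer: 0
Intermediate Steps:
(26*97)*(-36 - U) = (26*97)*(-36 - 1*(-36)) = 2522*(-36 + 36) = 2522*0 = 0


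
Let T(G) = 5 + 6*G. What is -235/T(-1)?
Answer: 235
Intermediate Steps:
-235/T(-1) = -235/(5 + 6*(-1)) = -235/(5 - 6) = -235/(-1) = -235*(-1) = 235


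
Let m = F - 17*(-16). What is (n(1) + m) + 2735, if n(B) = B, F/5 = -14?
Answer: 2938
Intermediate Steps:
F = -70 (F = 5*(-14) = -70)
m = 202 (m = -70 - 17*(-16) = -70 + 272 = 202)
(n(1) + m) + 2735 = (1 + 202) + 2735 = 203 + 2735 = 2938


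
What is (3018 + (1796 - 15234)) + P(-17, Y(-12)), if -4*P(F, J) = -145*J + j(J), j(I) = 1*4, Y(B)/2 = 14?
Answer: -9406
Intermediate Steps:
Y(B) = 28 (Y(B) = 2*14 = 28)
j(I) = 4
P(F, J) = -1 + 145*J/4 (P(F, J) = -(-145*J + 4)/4 = -(4 - 145*J)/4 = -1 + 145*J/4)
(3018 + (1796 - 15234)) + P(-17, Y(-12)) = (3018 + (1796 - 15234)) + (-1 + (145/4)*28) = (3018 - 13438) + (-1 + 1015) = -10420 + 1014 = -9406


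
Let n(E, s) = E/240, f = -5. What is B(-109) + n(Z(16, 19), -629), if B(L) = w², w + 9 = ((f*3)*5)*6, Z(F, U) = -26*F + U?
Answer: 50563043/240 ≈ 2.1068e+5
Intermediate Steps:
Z(F, U) = U - 26*F
n(E, s) = E/240 (n(E, s) = E*(1/240) = E/240)
w = -459 (w = -9 + (-5*3*5)*6 = -9 - 15*5*6 = -9 - 75*6 = -9 - 450 = -459)
B(L) = 210681 (B(L) = (-459)² = 210681)
B(-109) + n(Z(16, 19), -629) = 210681 + (19 - 26*16)/240 = 210681 + (19 - 416)/240 = 210681 + (1/240)*(-397) = 210681 - 397/240 = 50563043/240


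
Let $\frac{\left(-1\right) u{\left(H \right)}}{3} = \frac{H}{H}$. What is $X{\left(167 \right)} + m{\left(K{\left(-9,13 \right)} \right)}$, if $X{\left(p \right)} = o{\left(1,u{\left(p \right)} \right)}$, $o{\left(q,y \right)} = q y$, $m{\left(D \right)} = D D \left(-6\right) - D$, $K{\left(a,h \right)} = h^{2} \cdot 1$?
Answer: $-171538$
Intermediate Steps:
$K{\left(a,h \right)} = h^{2}$
$u{\left(H \right)} = -3$ ($u{\left(H \right)} = - 3 \frac{H}{H} = \left(-3\right) 1 = -3$)
$m{\left(D \right)} = - D - 6 D^{2}$ ($m{\left(D \right)} = D^{2} \left(-6\right) - D = - 6 D^{2} - D = - D - 6 D^{2}$)
$X{\left(p \right)} = -3$ ($X{\left(p \right)} = 1 \left(-3\right) = -3$)
$X{\left(167 \right)} + m{\left(K{\left(-9,13 \right)} \right)} = -3 - 13^{2} \left(1 + 6 \cdot 13^{2}\right) = -3 - 169 \left(1 + 6 \cdot 169\right) = -3 - 169 \left(1 + 1014\right) = -3 - 169 \cdot 1015 = -3 - 171535 = -171538$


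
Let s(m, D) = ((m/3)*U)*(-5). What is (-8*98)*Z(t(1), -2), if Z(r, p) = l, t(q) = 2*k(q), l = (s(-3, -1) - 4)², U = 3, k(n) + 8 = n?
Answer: -94864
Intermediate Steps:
k(n) = -8 + n
s(m, D) = -5*m (s(m, D) = ((m/3)*3)*(-5) = m*(-5) = -5*m)
l = 121 (l = (-5*(-3) - 4)² = (15 - 4)² = 11² = 121)
t(q) = -16 + 2*q (t(q) = 2*(-8 + q) = -16 + 2*q)
Z(r, p) = 121
(-8*98)*Z(t(1), -2) = -8*98*121 = -784*121 = -94864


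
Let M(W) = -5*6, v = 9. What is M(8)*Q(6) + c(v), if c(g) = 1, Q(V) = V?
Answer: -179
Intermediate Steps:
M(W) = -30
M(8)*Q(6) + c(v) = -30*6 + 1 = -180 + 1 = -179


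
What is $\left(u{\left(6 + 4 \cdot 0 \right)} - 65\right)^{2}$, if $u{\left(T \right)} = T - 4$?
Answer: $3969$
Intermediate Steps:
$u{\left(T \right)} = -4 + T$ ($u{\left(T \right)} = T - 4 = -4 + T$)
$\left(u{\left(6 + 4 \cdot 0 \right)} - 65\right)^{2} = \left(\left(-4 + \left(6 + 4 \cdot 0\right)\right) - 65\right)^{2} = \left(\left(-4 + \left(6 + 0\right)\right) - 65\right)^{2} = \left(\left(-4 + 6\right) - 65\right)^{2} = \left(2 - 65\right)^{2} = \left(-63\right)^{2} = 3969$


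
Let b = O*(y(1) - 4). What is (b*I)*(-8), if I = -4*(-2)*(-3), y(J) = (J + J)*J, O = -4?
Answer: 1536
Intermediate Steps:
y(J) = 2*J² (y(J) = (2*J)*J = 2*J²)
I = -24 (I = 8*(-3) = -24)
b = 8 (b = -4*(2*1² - 4) = -4*(2*1 - 4) = -4*(2 - 4) = -4*(-2) = 8)
(b*I)*(-8) = (8*(-24))*(-8) = -192*(-8) = 1536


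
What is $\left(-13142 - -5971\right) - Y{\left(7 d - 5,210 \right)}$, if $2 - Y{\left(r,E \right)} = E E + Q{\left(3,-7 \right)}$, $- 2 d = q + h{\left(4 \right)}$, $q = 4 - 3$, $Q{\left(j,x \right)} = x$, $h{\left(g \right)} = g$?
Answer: $36920$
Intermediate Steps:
$q = 1$
$d = - \frac{5}{2}$ ($d = - \frac{1 + 4}{2} = \left(- \frac{1}{2}\right) 5 = - \frac{5}{2} \approx -2.5$)
$Y{\left(r,E \right)} = 9 - E^{2}$ ($Y{\left(r,E \right)} = 2 - \left(E E - 7\right) = 2 - \left(E^{2} - 7\right) = 2 - \left(-7 + E^{2}\right) = 9 - E^{2}$)
$\left(-13142 - -5971\right) - Y{\left(7 d - 5,210 \right)} = \left(-13142 - -5971\right) - \left(9 - 210^{2}\right) = \left(-13142 + 5971\right) - \left(9 - 44100\right) = -7171 - \left(9 - 44100\right) = -7171 - -44091 = -7171 + 44091 = 36920$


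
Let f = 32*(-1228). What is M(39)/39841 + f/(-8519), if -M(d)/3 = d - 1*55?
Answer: 1566000848/339405479 ≈ 4.6140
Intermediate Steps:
f = -39296
M(d) = 165 - 3*d (M(d) = -3*(d - 1*55) = -3*(d - 55) = -3*(-55 + d) = 165 - 3*d)
M(39)/39841 + f/(-8519) = (165 - 3*39)/39841 - 39296/(-8519) = (165 - 117)*(1/39841) - 39296*(-1/8519) = 48*(1/39841) + 39296/8519 = 48/39841 + 39296/8519 = 1566000848/339405479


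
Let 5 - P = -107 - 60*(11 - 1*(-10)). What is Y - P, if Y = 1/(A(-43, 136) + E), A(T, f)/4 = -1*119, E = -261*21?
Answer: -8173005/5957 ≈ -1372.0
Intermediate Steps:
E = -5481
A(T, f) = -476 (A(T, f) = 4*(-1*119) = 4*(-119) = -476)
P = 1372 (P = 5 - (-107 - 60*(11 - 1*(-10))) = 5 - (-107 - 60*(11 + 10)) = 5 - (-107 - 60*21) = 5 - (-107 - 1260) = 5 - 1*(-1367) = 5 + 1367 = 1372)
Y = -1/5957 (Y = 1/(-476 - 5481) = 1/(-5957) = -1/5957 ≈ -0.00016787)
Y - P = -1/5957 - 1*1372 = -1/5957 - 1372 = -8173005/5957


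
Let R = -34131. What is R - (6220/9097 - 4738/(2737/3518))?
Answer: -30356346637/1082543 ≈ -28042.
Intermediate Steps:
R - (6220/9097 - 4738/(2737/3518)) = -34131 - (6220/9097 - 4738/(2737/3518)) = -34131 - (6220*(1/9097) - 4738/(2737*(1/3518))) = -34131 - (6220/9097 - 4738/2737/3518) = -34131 - (6220/9097 - 4738*3518/2737) = -34131 - (6220/9097 - 724708/119) = -34131 - 1*(-6591928496/1082543) = -34131 + 6591928496/1082543 = -30356346637/1082543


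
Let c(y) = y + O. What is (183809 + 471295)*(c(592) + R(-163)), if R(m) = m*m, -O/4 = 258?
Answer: 17117212416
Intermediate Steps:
O = -1032 (O = -4*258 = -1032)
R(m) = m²
c(y) = -1032 + y (c(y) = y - 1032 = -1032 + y)
(183809 + 471295)*(c(592) + R(-163)) = (183809 + 471295)*((-1032 + 592) + (-163)²) = 655104*(-440 + 26569) = 655104*26129 = 17117212416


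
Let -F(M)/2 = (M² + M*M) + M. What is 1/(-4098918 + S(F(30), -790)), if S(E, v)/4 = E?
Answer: -1/4113558 ≈ -2.4310e-7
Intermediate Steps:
F(M) = -4*M² - 2*M (F(M) = -2*((M² + M*M) + M) = -2*((M² + M²) + M) = -2*(2*M² + M) = -2*(M + 2*M²) = -4*M² - 2*M)
S(E, v) = 4*E
1/(-4098918 + S(F(30), -790)) = 1/(-4098918 + 4*(-2*30*(1 + 2*30))) = 1/(-4098918 + 4*(-2*30*(1 + 60))) = 1/(-4098918 + 4*(-2*30*61)) = 1/(-4098918 + 4*(-3660)) = 1/(-4098918 - 14640) = 1/(-4113558) = -1/4113558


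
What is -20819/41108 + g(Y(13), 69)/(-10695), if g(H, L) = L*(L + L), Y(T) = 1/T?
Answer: -8899849/6371740 ≈ -1.3968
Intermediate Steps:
g(H, L) = 2*L² (g(H, L) = L*(2*L) = 2*L²)
-20819/41108 + g(Y(13), 69)/(-10695) = -20819/41108 + (2*69²)/(-10695) = -20819*1/41108 + (2*4761)*(-1/10695) = -20819/41108 + 9522*(-1/10695) = -20819/41108 - 138/155 = -8899849/6371740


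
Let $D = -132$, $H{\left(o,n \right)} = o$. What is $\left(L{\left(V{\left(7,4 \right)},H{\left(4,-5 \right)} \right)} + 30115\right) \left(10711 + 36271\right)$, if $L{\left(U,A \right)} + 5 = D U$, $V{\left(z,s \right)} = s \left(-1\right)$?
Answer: $1439434516$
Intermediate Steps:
$V{\left(z,s \right)} = - s$
$L{\left(U,A \right)} = -5 - 132 U$
$\left(L{\left(V{\left(7,4 \right)},H{\left(4,-5 \right)} \right)} + 30115\right) \left(10711 + 36271\right) = \left(\left(-5 - 132 \left(\left(-1\right) 4\right)\right) + 30115\right) \left(10711 + 36271\right) = \left(\left(-5 - -528\right) + 30115\right) 46982 = \left(\left(-5 + 528\right) + 30115\right) 46982 = \left(523 + 30115\right) 46982 = 30638 \cdot 46982 = 1439434516$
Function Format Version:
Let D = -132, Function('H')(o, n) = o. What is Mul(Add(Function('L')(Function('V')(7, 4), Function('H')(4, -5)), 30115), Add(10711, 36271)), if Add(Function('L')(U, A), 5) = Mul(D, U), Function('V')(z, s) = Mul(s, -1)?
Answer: 1439434516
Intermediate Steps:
Function('V')(z, s) = Mul(-1, s)
Function('L')(U, A) = Add(-5, Mul(-132, U))
Mul(Add(Function('L')(Function('V')(7, 4), Function('H')(4, -5)), 30115), Add(10711, 36271)) = Mul(Add(Add(-5, Mul(-132, Mul(-1, 4))), 30115), Add(10711, 36271)) = Mul(Add(Add(-5, Mul(-132, -4)), 30115), 46982) = Mul(Add(Add(-5, 528), 30115), 46982) = Mul(Add(523, 30115), 46982) = Mul(30638, 46982) = 1439434516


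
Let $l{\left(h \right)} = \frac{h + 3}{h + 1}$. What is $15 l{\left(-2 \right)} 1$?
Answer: $-15$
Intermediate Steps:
$l{\left(h \right)} = \frac{3 + h}{1 + h}$
$15 l{\left(-2 \right)} 1 = 15 \frac{3 - 2}{1 - 2} \cdot 1 = 15 \frac{1}{-1} \cdot 1 \cdot 1 = 15 \left(\left(-1\right) 1\right) 1 = 15 \left(-1\right) 1 = \left(-15\right) 1 = -15$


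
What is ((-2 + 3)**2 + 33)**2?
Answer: 1156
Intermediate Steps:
((-2 + 3)**2 + 33)**2 = (1**2 + 33)**2 = (1 + 33)**2 = 34**2 = 1156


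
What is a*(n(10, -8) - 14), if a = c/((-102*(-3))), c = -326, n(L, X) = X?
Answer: 3586/153 ≈ 23.438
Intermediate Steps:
a = -163/153 (a = -326/((-102*(-3))) = -326/306 = -326*1/306 = -163/153 ≈ -1.0654)
a*(n(10, -8) - 14) = -163*(-8 - 14)/153 = -163/153*(-22) = 3586/153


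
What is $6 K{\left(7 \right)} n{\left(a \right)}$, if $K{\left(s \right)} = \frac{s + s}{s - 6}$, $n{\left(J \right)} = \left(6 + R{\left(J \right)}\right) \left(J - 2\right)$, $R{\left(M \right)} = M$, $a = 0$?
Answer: $-1008$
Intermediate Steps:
$n{\left(J \right)} = \left(-2 + J\right) \left(6 + J\right)$ ($n{\left(J \right)} = \left(6 + J\right) \left(J - 2\right) = \left(6 + J\right) \left(-2 + J\right) = \left(-2 + J\right) \left(6 + J\right)$)
$K{\left(s \right)} = \frac{2 s}{-6 + s}$
$6 K{\left(7 \right)} n{\left(a \right)} = 6 \cdot 2 \cdot 7 \frac{1}{-6 + 7} \left(-12 + 0^{2} + 4 \cdot 0\right) = 6 \cdot 2 \cdot 7 \cdot 1^{-1} \left(-12 + 0 + 0\right) = 6 \cdot 2 \cdot 7 \cdot 1 \left(-12\right) = 6 \cdot 14 \left(-12\right) = 84 \left(-12\right) = -1008$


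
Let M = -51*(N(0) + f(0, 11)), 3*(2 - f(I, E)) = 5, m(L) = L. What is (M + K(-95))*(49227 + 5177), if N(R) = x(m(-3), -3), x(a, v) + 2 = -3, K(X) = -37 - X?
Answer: 16103584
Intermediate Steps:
x(a, v) = -5 (x(a, v) = -2 - 3 = -5)
f(I, E) = ⅓ (f(I, E) = 2 - ⅓*5 = 2 - 5/3 = ⅓)
N(R) = -5
M = 238 (M = -51*(-5 + ⅓) = -51*(-14/3) = 238)
(M + K(-95))*(49227 + 5177) = (238 + (-37 - 1*(-95)))*(49227 + 5177) = (238 + (-37 + 95))*54404 = (238 + 58)*54404 = 296*54404 = 16103584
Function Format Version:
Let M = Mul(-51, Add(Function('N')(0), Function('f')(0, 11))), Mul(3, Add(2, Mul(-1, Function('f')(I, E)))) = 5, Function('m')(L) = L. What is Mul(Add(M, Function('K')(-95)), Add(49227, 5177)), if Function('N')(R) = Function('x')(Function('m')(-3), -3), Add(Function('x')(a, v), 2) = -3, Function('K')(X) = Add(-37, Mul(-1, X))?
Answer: 16103584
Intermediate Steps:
Function('x')(a, v) = -5 (Function('x')(a, v) = Add(-2, -3) = -5)
Function('f')(I, E) = Rational(1, 3) (Function('f')(I, E) = Add(2, Mul(Rational(-1, 3), 5)) = Add(2, Rational(-5, 3)) = Rational(1, 3))
Function('N')(R) = -5
M = 238 (M = Mul(-51, Add(-5, Rational(1, 3))) = Mul(-51, Rational(-14, 3)) = 238)
Mul(Add(M, Function('K')(-95)), Add(49227, 5177)) = Mul(Add(238, Add(-37, Mul(-1, -95))), Add(49227, 5177)) = Mul(Add(238, Add(-37, 95)), 54404) = Mul(Add(238, 58), 54404) = Mul(296, 54404) = 16103584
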